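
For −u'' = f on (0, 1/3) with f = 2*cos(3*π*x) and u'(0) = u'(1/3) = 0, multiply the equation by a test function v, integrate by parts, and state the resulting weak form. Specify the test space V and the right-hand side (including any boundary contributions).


V = H^1(0, 1/3) (no boundary constraint on v; u is determined up to an additive constant); weak form: ∫_0^1/3 u'v' dx = ∫_0^1/3 (2*cos(3*π*x)) v dx for all v ∈ V.

Multiply both sides by a test function v and integrate from 0 to 1/3:
  ∫_0^1/3 −u''(x) v(x) dx = ∫_0^1/3 f(x) v(x) dx.
Integrate the LHS by parts once:
  ∫_0^1/3 −u'' v dx = −[u'(x) v(x)]_0^1/3 + ∫_0^1/3 u'(x) v'(x) dx.
Thus ∫_0^1/3 u'(x) v'(x) dx = ∫_0^1/3 f(x) v(x) dx + [u'(x) v(x)]_0^1/3.
Choose V so that boundary terms are either known or forced to vanish.
u has homogeneous Neumann: u'(0) = u'(1/3) = 0. So [u' v]_0^1/3 = 0·v(1/3) − 0·v(0) = 0 for any v; take V = H^1(0, 1/3).
Weak formulation: find u (satisfying any essential BC) such that ∫_0^1/3 u'(x) v'(x) dx = ∫_0^1/3 f v dx for all v ∈ V (homogeneous Neumann, so boundary terms vanish).
Substituting f(x) = 2*cos(3*π*x), the right-hand side is ∫_0^1/3 (2*cos(3*π*x)) v dx.
Compatibility check (pure Neumann): taking v ≡ 1 ∈ V gives 0 = ∫_0^1/3 f dx + (0) − (0), i.e. ∫_0^1/3 f dx must equal u'(0) − u'(1/3) = 0. Indeed ∫_0^1/3 (2*cos(3*π*x)) dx = 0, so the data are compatible. The solution is then unique only up to an additive constant (fix it e.g. by requiring ∫_0^1/3 u dx = 0).


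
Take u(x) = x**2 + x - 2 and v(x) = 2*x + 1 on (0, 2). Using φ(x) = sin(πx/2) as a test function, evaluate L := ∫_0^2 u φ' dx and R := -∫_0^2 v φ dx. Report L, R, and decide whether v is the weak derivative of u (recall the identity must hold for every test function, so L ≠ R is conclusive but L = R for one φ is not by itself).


LHS = -12/π, RHS = -12/π. Yes, v = u' weakly.

u(x) = x**2 + x - 2, classical derivative u'(x) = 2*x + 1.
φ(x) = sin(πx/2), so φ'(x) = π*cos(π*x/2)/2.
Note φ(0) = φ(2) = 0, so the boundary term u·φ vanishes.
LHS = ∫_0^2 u(x) φ'(x) dx = ∫_0^2 (π*x^2*cos(π*x/2)/2 + π*x*cos(π*x/2)/2 - π*cos(π*x/2)) dx. Term by term:
  ∫_0^2 -π*cos(π*x/2) dx = 0;  ∫_0^2 π*x*cos(π*x/2)/2 dx = -4/π;  ∫_0^2 π*x^2*cos(π*x/2)/2 dx = -8/π.
Sum: 0 − 4/π − 8/π = -12/π.
So LHS = -12/π.
∫_0^2 v(x) φ(x) dx = ∫_0^2 (2*x*sin(π*x/2) + sin(π*x/2)) dx. Term by term:
  ∫_0^2 2*x*sin(π*x/2) dx = 8/π;  ∫_0^2 sin(π*x/2) dx = 4/π.
Sum: 8/π + 4/π = 12/π.
So RHS = -∫_0^2 v(x) φ(x) dx = -12/π.
LHS = RHS, so the identity holds for this test φ.
Moreover u is smooth here and v(x) = u'(x) = 2*x + 1 pointwise, so the identity holds for every test function. Hence v is the weak derivative of u.


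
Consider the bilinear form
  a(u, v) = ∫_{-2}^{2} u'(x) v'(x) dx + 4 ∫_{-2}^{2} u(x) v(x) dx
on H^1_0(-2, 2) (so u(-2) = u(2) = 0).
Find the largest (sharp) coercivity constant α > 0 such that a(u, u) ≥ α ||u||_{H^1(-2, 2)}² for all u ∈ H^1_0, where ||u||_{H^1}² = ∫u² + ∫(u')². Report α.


α = 1

Coercivity of a(·,·) on H^1_0(-2, 2) means a(u, u) ≥ α ||u||_{H^1}² for every u ∈ H^1_0.
The interval has length L = 4, and Poincaré/coercivity depend only on L. Here a(u, u) = ∫(u')² + (4)·∫u².
Here c = 4 ≥ 1, so a(u,u) = ∫(u')² + c∫u² ≥ ∫(u')² + ∫u² = ||u||_{H^1}², i.e. α = 1 works. No larger α is possible: a(u,u) ≥ α||u||_{H^1}² means (1−α)∫(u')² ≥ (α−c)∫u², and for the modes u_n = sin(nπ(x−x₀)/L) (x₀ the left endpoint) one has ∫u_n²/∫(u_n')² = (L/(nπ))² → 0, so a(u_n,u_n)/||u_n||_{H^1}² → 1. Hence the optimal constant is α = 1.
Therefore α = 1.


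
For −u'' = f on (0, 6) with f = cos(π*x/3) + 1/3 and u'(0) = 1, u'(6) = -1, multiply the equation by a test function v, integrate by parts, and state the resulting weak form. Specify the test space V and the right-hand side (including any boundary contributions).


V = H^1(0, 6) (v unrestricted at boundary; u is determined up to an additive constant); weak form: ∫_0^6 u'v' dx = ∫_0^6 (cos(π*x/3) + 1/3) v dx − v(6) − v(0) for all v ∈ V.

Multiply both sides by a test function v and integrate from 0 to 6:
  ∫_0^6 −u''(x) v(x) dx = ∫_0^6 f(x) v(x) dx.
Integrate the LHS by parts once:
  ∫_0^6 −u'' v dx = −[u'(x) v(x)]_0^6 + ∫_0^6 u'(x) v'(x) dx.
Thus ∫_0^6 u'(x) v'(x) dx = ∫_0^6 f(x) v(x) dx + [u'(x) v(x)]_0^6.
Choose V so that boundary terms are either known or forced to vanish.
u has inhomogeneous Neumann u'(0) = 1, u'(6) = -1. [u' v]_0^6 = (-1)·v(6) − (1)·v(0) = − v(6) − v(0). Take V = H^1(0, 6); boundary term becomes part of RHS.
Weak formulation: find u (satisfying any essential BC) such that ∫_0^6 u'(x) v'(x) dx = ∫_0^6 f v dx − v(6) − v(0) for all v ∈ V (Neumann data are natural BCs: they enter the RHS as boundary terms).
Substituting f(x) = cos(π*x/3) + 1/3, the right-hand side is ∫_0^6 (cos(π*x/3) + 1/3) v dx − v(6) − v(0).
Compatibility check (pure Neumann): taking v ≡ 1 ∈ V gives 0 = ∫_0^6 f dx + (-1) − (1), i.e. ∫_0^6 f dx must equal u'(0) − u'(6) = 2. Indeed ∫_0^6 (cos(π*x/3) + 1/3) dx = 2, so the data are compatible. The solution is then unique only up to an additive constant (fix it e.g. by requiring ∫_0^6 u dx = 0).


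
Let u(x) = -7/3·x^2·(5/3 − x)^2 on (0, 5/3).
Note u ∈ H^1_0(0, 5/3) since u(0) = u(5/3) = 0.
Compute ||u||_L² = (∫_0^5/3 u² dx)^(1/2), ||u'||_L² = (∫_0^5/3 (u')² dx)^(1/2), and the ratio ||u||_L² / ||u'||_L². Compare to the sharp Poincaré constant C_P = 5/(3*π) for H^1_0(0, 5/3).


||u||_L² / ||u'||_L² = 5*sqrt(3)/18 < C_P = 5/(3*π).

u(x) = -7/3·x^2·(5/3 − x)^2, so u'(x) = 14*x*(-18*x^2 + 45*x - 25)/27.
u(x) = -7/3·x^2·(5/3 − x)^2 vanishes at x = 0 and x = 5/3, so u ∈ H^1_0(0, 5/3). Differentiate via the product rule and integrate the resulting polynomials term by term.
  ∫_0^5/3 u² dx = ∫_0^5/3 (49*x^8/9 - 980*x^7/27 + 2450*x^6/27 - 24500*x^5/243 + 30625*x^4/729) dx. Term by term:
    ∫_0^5/3 49*x^8/9 dx = 95703125/1594323;  ∫_0^5/3 -980*x^7/27 dx = -95703125/354294;  ∫_0^5/3 2450*x^6/27 dx = 27343750/59049;
    ∫_0^5/3 -24500*x^5/243 dx = -191406250/531441;  ∫_0^5/3 30625*x^4/729 dx = 19140625/177147.
  Sum: 95703125/1594323 − 95703125/354294 + 27343750/59049 − 191406250/531441 + 19140625/177147 = 2734375/3188646.
  ∫_0^5/3 (u')² dx = ∫_0^5/3 (784*x^6/9 - 3920*x^5/9 + 63700*x^4/81 - 49000*x^3/81 + 122500*x^2/729) dx. Term by term:
    ∫_0^5/3 784*x^6/9 dx = 8750000/19683;  ∫_0^5/3 -3920*x^5/9 dx = -30625000/19683;  ∫_0^5/3 63700*x^4/81 dx = 39812500/19683;
    ∫_0^5/3 -49000*x^3/81 dx = -7656250/6561;  ∫_0^5/3 122500*x^2/729 dx = 15312500/59049.
  Sum: 8750000/19683 − 30625000/19683 + 39812500/19683 − 7656250/6561 + 15312500/59049 = 218750/59049.
∫_0^5/3 u² dx = 2734375/3188646, so ||u||_L² = 625*sqrt(42)/4374.
∫_0^5/3 (u')² dx = 218750/59049, so ||u'||_L² = 125*sqrt(14)/243.
Ratio ||u||_L² / ||u'||_L² = 5*sqrt(3)/18.
Sharp Poincaré constant on H^1_0(0, 5/3) is C_P = L/π = 5/(3*π), achieved by sin(3*π/5·x).
A polynomial bump cannot attain the sharp Poincaré constant (only the first sine eigenfunction does), so the ratio is strictly less than C_P, consistent with ||u||_L² ≤ C_P ||u'||_L².


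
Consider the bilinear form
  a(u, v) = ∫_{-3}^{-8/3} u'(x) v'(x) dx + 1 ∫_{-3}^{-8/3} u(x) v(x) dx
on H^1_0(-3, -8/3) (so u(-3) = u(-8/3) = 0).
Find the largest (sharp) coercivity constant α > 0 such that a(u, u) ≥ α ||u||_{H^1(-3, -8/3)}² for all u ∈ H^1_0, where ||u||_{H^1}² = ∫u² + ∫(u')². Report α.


α = 1

Coercivity of a(·,·) on H^1_0(-3, -8/3) means a(u, u) ≥ α ||u||_{H^1}² for every u ∈ H^1_0.
The interval has length L = 1/3, and Poincaré/coercivity depend only on L. Here a(u, u) = ∫(u')² + (1)·∫u².
Here c = 1 ≥ 1, so a(u,u) = ∫(u')² + c∫u² ≥ ∫(u')² + ∫u² = ||u||_{H^1}², i.e. α = 1 works. No larger α is possible: a(u,u) ≥ α||u||_{H^1}² means (1−α)∫(u')² ≥ (α−c)∫u², and for the modes u_n = sin(nπ(x−x₀)/L) (x₀ the left endpoint) one has ∫u_n²/∫(u_n')² = (L/(nπ))² → 0, so a(u_n,u_n)/||u_n||_{H^1}² → 1. Hence the optimal constant is α = 1.
Therefore α = 1.


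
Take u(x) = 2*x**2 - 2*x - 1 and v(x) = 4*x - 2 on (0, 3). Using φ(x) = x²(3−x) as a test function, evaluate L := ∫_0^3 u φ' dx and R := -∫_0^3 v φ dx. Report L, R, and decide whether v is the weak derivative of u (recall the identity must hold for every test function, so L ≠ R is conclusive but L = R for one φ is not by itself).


LHS = -351/10, RHS = -351/10. Yes, v = u' weakly.

u(x) = 2*x**2 - 2*x - 1, classical derivative u'(x) = 4*x - 2.
φ(x) = x²(3−x), so φ'(x) = 3*x*(2 - x).
Note φ(0) = φ(3) = 0, so the boundary term u·φ vanishes.
LHS = ∫_0^3 u(x) φ'(x) dx = ∫_0^3 (-6*x^4 + 18*x^3 - 9*x^2 - 6*x) dx. Term by term:
  ∫_0^3 -6*x^4 dx = -1458/5;  ∫_0^3 18*x^3 dx = 729/2;  ∫_0^3 -9*x^2 dx = -81;
  ∫_0^3 -6*x dx = -27.
Sum: -1458/5 + 729/2 − 81 − 27 = -351/10.
So LHS = -351/10.
∫_0^3 v(x) φ(x) dx = ∫_0^3 (-4*x^4 + 14*x^3 - 6*x^2) dx. Term by term:
  ∫_0^3 -4*x^4 dx = -972/5;  ∫_0^3 14*x^3 dx = 567/2;  ∫_0^3 -6*x^2 dx = -54.
Sum: -972/5 + 567/2 − 54 = 351/10.
So RHS = -∫_0^3 v(x) φ(x) dx = -351/10.
LHS = RHS, so the identity holds for this test φ.
Moreover u is smooth here and v(x) = u'(x) = 4*x - 2 pointwise, so the identity holds for every test function. Hence v is the weak derivative of u.


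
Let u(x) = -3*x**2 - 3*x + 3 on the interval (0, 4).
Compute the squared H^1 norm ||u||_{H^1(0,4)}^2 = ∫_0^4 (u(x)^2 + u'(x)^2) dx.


||u||_{H^1}^2 = 18936/5

The H^1 norm (squared) on an interval (0, L) is
  ||u||_{H^1}^2 = ∫_0^L u(x)^2 dx + ∫_0^L u'(x)^2 dx.
Compute u'(x) = -6*x - 3.
Then u(x)^2 = 9*x**4 + 18*x**3 - 9*x**2 - 18*x + 9 and u'(x)^2 = 36*x**2 + 36*x + 9.
Integrate each monomial from 0 to 4 using ∫_0^4 c·x^n dx = c·4^(n+1)/(n+1):
  ∫_0^4 u(x)^2 dx = ∫_0^4 (9*x^4 + 18*x^3 - 9*x^2 - 18*x + 9) dx. Term by term:
    ∫_0^4 9*x^4 dx = 9216/5;  ∫_0^4 18*x^3 dx = 1152;  ∫_0^4 -9*x^2 dx = -192;
    ∫_0^4 -18*x dx = -144;  ∫_0^4 9 dx = 36.
  Sum: 9216/5 + 1152 − 192 − 144 + 36 = 13476/5.
  ∫_0^4 u'(x)^2 dx = ∫_0^4 (36*x^2 + 36*x + 9) dx. Term by term:
    ∫_0^4 36*x^2 dx = 768;  ∫_0^4 36*x dx = 288;  ∫_0^4 9 dx = 36.
  Sum: 768 + 288 + 36 = 1092.
Adding: ||u||_{H^1}^2 = 13476/5 + 1092 = 18936/5.


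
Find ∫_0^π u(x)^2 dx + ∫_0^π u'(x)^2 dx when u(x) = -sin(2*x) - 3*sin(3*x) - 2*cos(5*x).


||u||_{H^1(0,π)}^2 = -416/21 + 199*π/2

u'(x) = 10*sin(5*x) - 2*cos(2*x) - 9*cos(3*x).
Expand u² and (u')² and integrate term by term on (0, π), using: for integers n ≥ 1, ∫_0^π sin²(nx) dx = ∫_0^π cos²(nx) dx = π/2; for n ≠ n', ∫_0^π sin(nx)sin(n'x) dx = ∫_0^π cos(nx)cos(n'x) dx = 0; and by product-to-sum, ∫_0^π sin(nx)cos(n'x) dx = ½∫_0^π [sin((n+n')x) + sin((n−n')x)] dx, which is 0 when n+n' is even and 2n/(n²−n'²) when n+n' is odd (it need not vanish on (0, π)).
  u² squared terms: (-1)²·∫sin(2x)² dx = 1·π/2 = π/2;  (-3)²·∫sin(3x)² dx = 9·π/2 = 9*π/2;  (-2)²·∫cos(5x)² dx = 4·π/2 = 2*π.
  u² cross terms: 2·(-1)·(-3)·∫sin(2x)·sin(3x) dx = 6·(0) = 0;  2·(-1)·(-2)·∫sin(2x)·cos(5x) dx = 4·(-4/21) = -16/21;  2·(-3)·(-2)·∫sin(3x)·cos(5x) dx = 12·(0) = 0.
  So ∫_0^π u² dx = π/2 + 9*π/2 + 2*π + 0 − 16/21 + 0 = -16/21 + 7*π.
  (u')² squared terms: (-9)²·∫cos(3x)² dx = 81·π/2 = 81*π/2;  (-2)²·∫cos(2x)² dx = 4·π/2 = 2*π;  (10)²·∫sin(5x)² dx = 100·π/2 = 50*π.
  (u')² cross terms: 2·(-9)·(-2)·∫cos(3x)·cos(2x) dx = 36·(0) = 0;  2·(-9)·(10)·∫cos(3x)·sin(5x) dx = -180·(0) = 0;  2·(-2)·(10)·∫cos(2x)·sin(5x) dx = -40·(10/21) = -400/21.
  So ∫_0^π (u')² dx = 81*π/2 + 2*π + 50*π + 0 + 0 − 400/21 = -400/21 + 185*π/2.
||u||_{H^1}^2 = (-16/21 + 7*π) + (-400/21 + 185*π/2) = -416/21 + 199*π/2.


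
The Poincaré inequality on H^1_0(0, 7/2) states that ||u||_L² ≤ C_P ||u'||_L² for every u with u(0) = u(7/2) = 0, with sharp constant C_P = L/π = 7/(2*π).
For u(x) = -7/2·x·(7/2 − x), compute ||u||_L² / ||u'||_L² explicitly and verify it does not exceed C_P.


||u||_L² / ||u'||_L² = 7*sqrt(10)/20 < C_P = 7/(2*π).

u(x) = -7/2·x·(7/2 − x), so u'(x) = 7*x - 49/4.
u(x) = -7/2·x·(7/2 − x) vanishes at x = 0 and x = 7/2, so u ∈ H^1_0(0, 7/2). Differentiate via the product rule and integrate the resulting polynomials term by term.
  ∫_0^7/2 u² dx = ∫_0^7/2 (49*x^4/4 - 343*x^3/4 + 2401*x^2/16) dx. Term by term:
    ∫_0^7/2 49*x^4/4 dx = 823543/640;  ∫_0^7/2 -343*x^3/4 dx = -823543/256;  ∫_0^7/2 2401*x^2/16 dx = 823543/384.
  Sum: 823543/640 − 823543/256 + 823543/384 = 823543/3840.
  ∫_0^7/2 (u')² dx = ∫_0^7/2 (49*x^2 - 343*x/2 + 2401/16) dx. Term by term:
    ∫_0^7/2 49*x^2 dx = 16807/24;  ∫_0^7/2 -343*x/2 dx = -16807/16;  ∫_0^7/2 2401/16 dx = 16807/32.
  Sum: 16807/24 − 16807/16 + 16807/32 = 16807/96.
∫_0^7/2 u² dx = 823543/3840, so ||u||_L² = 343*sqrt(105)/240.
∫_0^7/2 (u')² dx = 16807/96, so ||u'||_L² = 49*sqrt(42)/24.
Ratio ||u||_L² / ||u'||_L² = 7*sqrt(10)/20.
Sharp Poincaré constant on H^1_0(0, 7/2) is C_P = L/π = 7/(2*π), achieved by sin(2*π/7·x).
A polynomial bump cannot attain the sharp Poincaré constant (only the first sine eigenfunction does), so the ratio is strictly less than C_P, consistent with ||u||_L² ≤ C_P ||u'||_L².


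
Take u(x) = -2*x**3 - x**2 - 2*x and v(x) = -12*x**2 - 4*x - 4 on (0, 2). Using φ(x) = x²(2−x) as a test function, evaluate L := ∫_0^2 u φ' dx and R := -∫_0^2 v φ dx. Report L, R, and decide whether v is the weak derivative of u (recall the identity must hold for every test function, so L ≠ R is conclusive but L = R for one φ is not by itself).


LHS = 56/3, RHS = 112/3. No, v is not the weak derivative of u.

u(x) = -2*x**3 - x**2 - 2*x, classical derivative u'(x) = -6*x**2 - 2*x - 2.
φ(x) = x²(2−x), so φ'(x) = x*(4 - 3*x).
Note φ(0) = φ(2) = 0, so the boundary term u·φ vanishes.
LHS = ∫_0^2 u(x) φ'(x) dx = ∫_0^2 (6*x^5 - 5*x^4 + 2*x^3 - 8*x^2) dx. Term by term:
  ∫_0^2 6*x^5 dx = 64;  ∫_0^2 -5*x^4 dx = -32;  ∫_0^2 2*x^3 dx = 8;
  ∫_0^2 -8*x^2 dx = -64/3.
Sum: 64 − 32 + 8 − 64/3 = 56/3.
So LHS = 56/3.
∫_0^2 v(x) φ(x) dx = ∫_0^2 (12*x^5 - 20*x^4 - 4*x^3 - 8*x^2) dx. Term by term:
  ∫_0^2 12*x^5 dx = 128;  ∫_0^2 -20*x^4 dx = -128;  ∫_0^2 -4*x^3 dx = -16;
  ∫_0^2 -8*x^2 dx = -64/3.
Sum: 128 − 128 − 16 − 64/3 = -112/3.
So RHS = -∫_0^2 v(x) φ(x) dx = 112/3.
LHS − RHS = -56/3 ≠ 0, so the identity fails.
(For a valid weak derivative the identity must hold for EVERY test function, in particular this one. The failure shows v is NOT the weak derivative of u.)
Correct weak derivative would be u'(x) = -6*x**2 - 2*x - 2.


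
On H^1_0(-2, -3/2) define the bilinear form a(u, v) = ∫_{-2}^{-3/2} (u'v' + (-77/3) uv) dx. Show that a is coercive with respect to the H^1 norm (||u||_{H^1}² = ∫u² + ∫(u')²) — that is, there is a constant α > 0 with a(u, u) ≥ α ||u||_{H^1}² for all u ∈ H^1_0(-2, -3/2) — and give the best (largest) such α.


α = (-77 + 12*π^2)/(3*(1 + 4*π^2))

Coercivity of a(·,·) on H^1_0(-2, -3/2) means a(u, u) ≥ α ||u||_{H^1}² for every u ∈ H^1_0.
The interval has length L = 1/2, and Poincaré/coercivity depend only on L. Here a(u, u) = ∫(u')² + (-77/3)·∫u².
Here c = -77/3 < 0 with |c| < (π/L)² = 4*π^2, so coercivity still holds. The condition a(u,u) ≥ α||u||_{H^1}² reads (1−α)∫(u')² ≥ (α−c)∫u². Any admissible α is ≤ 1 (rapidly oscillating u have ∫u²/∫(u')² → 0), and α = 1 would force 0 ≥ (1−c)∫u², impossible since c < 1; so 1−α > 0. By the sharp Poincaré inequality on H^1_0 of an interval of length L, ∫(u')² ≥ (π/L)²∫u² with equality for the first sine mode sin(π(x−x₀)/L) (x₀ the left endpoint), so the inequality holds for all u iff (1−α)(π/L)² ≥ α − c, i.e. α ≤ ((π/L)² + c)/((π/L)² + 1) = (1 + c(L/π)²)/(1 + (L/π)²). (Direct route, valid since c ≤ 0: Poincaré gives c∫u² ≥ c(L/π)²∫(u')², so a(u,u) ≥ (1 + c(L/π)²)∫(u')², while ||u||_{H^1}² ≤ (1 + (L/π)²)∫(u')²; dividing yields the same α.) With (π/L)² = 4*π^2 and c = -77/3, the largest admissible constant is α = ((π/L)² + c)/((π/L)² + 1).
Simplifying, α = (-77 + 12*π^2)/(3*(1 + 4*π^2)).


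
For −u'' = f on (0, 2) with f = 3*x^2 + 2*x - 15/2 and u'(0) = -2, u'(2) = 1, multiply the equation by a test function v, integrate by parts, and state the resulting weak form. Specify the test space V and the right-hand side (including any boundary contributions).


V = H^1(0, 2) (v unrestricted at boundary; u is determined up to an additive constant); weak form: ∫_0^2 u'v' dx = ∫_0^2 (3*x^2 + 2*x - 15/2) v dx + v(2) + 2·v(0) for all v ∈ V.

Multiply both sides by a test function v and integrate from 0 to 2:
  ∫_0^2 −u''(x) v(x) dx = ∫_0^2 f(x) v(x) dx.
Integrate the LHS by parts once:
  ∫_0^2 −u'' v dx = −[u'(x) v(x)]_0^2 + ∫_0^2 u'(x) v'(x) dx.
Thus ∫_0^2 u'(x) v'(x) dx = ∫_0^2 f(x) v(x) dx + [u'(x) v(x)]_0^2.
Choose V so that boundary terms are either known or forced to vanish.
u has inhomogeneous Neumann u'(0) = -2, u'(2) = 1. [u' v]_0^2 = (1)·v(2) − (-2)·v(0) = v(2) + 2·v(0). Take V = H^1(0, 2); boundary term becomes part of RHS.
Weak formulation: find u (satisfying any essential BC) such that ∫_0^2 u'(x) v'(x) dx = ∫_0^2 f v dx + v(2) + 2·v(0) for all v ∈ V (Neumann data are natural BCs: they enter the RHS as boundary terms).
Substituting f(x) = 3*x^2 + 2*x - 15/2, the right-hand side is ∫_0^2 (3*x^2 + 2*x - 15/2) v dx + v(2) + 2·v(0).
Compatibility check (pure Neumann): taking v ≡ 1 ∈ V gives 0 = ∫_0^2 f dx + (1) − (-2), i.e. ∫_0^2 f dx must equal u'(0) − u'(2) = -3. Indeed ∫_0^2 (3*x^2 + 2*x - 15/2) dx = -3, so the data are compatible. The solution is then unique only up to an additive constant (fix it e.g. by requiring ∫_0^2 u dx = 0).


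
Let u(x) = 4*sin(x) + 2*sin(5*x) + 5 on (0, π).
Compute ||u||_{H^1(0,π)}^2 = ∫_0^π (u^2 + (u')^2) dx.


||u||_{H^1(0,π)}^2 = 88 + 93*π

u'(x) = 4*cos(x) + 10*cos(5*x).
Expand u² and (u')² and integrate term by term on (0, π), using: for integers n ≥ 1, ∫_0^π sin²(nx) dx = ∫_0^π cos²(nx) dx = π/2; for n ≠ n', ∫_0^π sin(nx)sin(n'x) dx = ∫_0^π cos(nx)cos(n'x) dx = 0; and by product-to-sum, ∫_0^π sin(nx)cos(n'x) dx = ½∫_0^π [sin((n+n')x) + sin((n−n')x)] dx, which is 0 when n+n' is even and 2n/(n²−n'²) when n+n' is odd (it need not vanish on (0, π)). For the constant mode: ∫_0^π 1 dx = π, ∫_0^π cos(nx) dx = 0, ∫_0^π sin(nx) dx = (1−(−1)^n)/n.
  u² squared terms: (5)²·∫1 dx = 25·π = 25*π;  (2)²·∫sin(5x)² dx = 4·π/2 = 2*π;  (4)²·∫sin(x)² dx = 16·π/2 = 8*π.
  u² cross terms: 2·(5)·(2)·∫1·sin(5x) dx = 20·(2/5) = 8;  2·(5)·(4)·∫1·sin(x) dx = 40·(2) = 80;  2·(2)·(4)·∫sin(5x)·sin(x) dx = 16·(0) = 0.
  So ∫_0^π u² dx = 25*π + 2*π + 8*π + 8 + 80 + 0 = 88 + 35*π.
  (u')² squared terms: (4)²·∫cos(x)² dx = 16·π/2 = 8*π;  (10)²·∫cos(5x)² dx = 100·π/2 = 50*π.
  (u')² cross terms: 2·(4)·(10)·∫cos(x)·cos(5x) dx = 80·(0) = 0.
  So ∫_0^π (u')² dx = 8*π + 50*π + 0 = 58*π.
||u||_{H^1}^2 = (88 + 35*π) + (58*π) = 88 + 93*π.


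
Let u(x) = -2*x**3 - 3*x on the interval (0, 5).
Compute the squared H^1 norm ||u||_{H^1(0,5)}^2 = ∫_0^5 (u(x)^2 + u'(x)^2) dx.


||u||_{H^1}^2 = 535940/7

The H^1 norm (squared) on an interval (0, L) is
  ||u||_{H^1}^2 = ∫_0^L u(x)^2 dx + ∫_0^L u'(x)^2 dx.
Compute u'(x) = -6*x**2 - 3.
Then u(x)^2 = 4*x**6 + 12*x**4 + 9*x**2 and u'(x)^2 = 36*x**4 + 36*x**2 + 9.
Integrate each monomial from 0 to 5 using ∫_0^5 c·x^n dx = c·5^(n+1)/(n+1):
  ∫_0^5 u(x)^2 dx = ∫_0^5 (4*x^6 + 12*x^4 + 9*x^2) dx. Term by term:
    ∫_0^5 4*x^6 dx = 312500/7;  ∫_0^5 12*x^4 dx = 7500;  ∫_0^5 9*x^2 dx = 375.
  Sum: 312500/7 + 7500 + 375 = 367625/7.
  ∫_0^5 u'(x)^2 dx = ∫_0^5 (36*x^4 + 36*x^2 + 9) dx. Term by term:
    ∫_0^5 36*x^4 dx = 22500;  ∫_0^5 36*x^2 dx = 1500;  ∫_0^5 9 dx = 45.
  Sum: 22500 + 1500 + 45 = 24045.
Adding: ||u||_{H^1}^2 = 367625/7 + 24045 = 535940/7.


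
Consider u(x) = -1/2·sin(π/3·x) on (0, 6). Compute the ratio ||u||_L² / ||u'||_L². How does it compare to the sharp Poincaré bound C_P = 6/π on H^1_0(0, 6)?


||u||_L² / ||u'||_L² = 3/π < C_P = 6/π.

u(x) = -1/2·sin(π/3·x), so u'(x) = -π*cos(π*x/3)/6.
Writing u(x) = A·sin(kπx/L) with A = -1/2 and k = 2, use ∫_0^L sin²(kπx/L) dx = L/2 and ∫_0^L cos²(kπx/L) dx = L/2.
u² = 1/4·sin²(π/3·x) and (u')² = π^2/36·cos²(π/3·x), and each of sin², cos² integrates to L/2 = 3 over (0, 6).
∫_0^6 u² dx = 3/4, so ||u||_L² = sqrt(3)/2.
∫_0^6 (u')² dx = π^2/12, so ||u'||_L² = sqrt(3)*π/6.
Ratio ||u||_L² / ||u'||_L² = 3/π.
Sharp Poincaré constant on H^1_0(0, 6) is C_P = L/π = 6/π, achieved by sin(π/6·x).
This is the k = 2 harmonic; the ratio L/(kπ) is strictly less than C_P = L/π, consistent with the sharp inequality ||u||_L² ≤ C_P ||u'||_L².


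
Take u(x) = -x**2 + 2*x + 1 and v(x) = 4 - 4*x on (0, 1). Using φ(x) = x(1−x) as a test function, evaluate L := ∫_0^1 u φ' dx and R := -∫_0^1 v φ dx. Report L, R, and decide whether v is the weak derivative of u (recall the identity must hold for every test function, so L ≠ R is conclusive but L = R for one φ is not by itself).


LHS = -1/6, RHS = -1/3. No, v is not the weak derivative of u.

u(x) = -x**2 + 2*x + 1, classical derivative u'(x) = 2 - 2*x.
φ(x) = x(1−x), so φ'(x) = 1 - 2*x.
Note φ(0) = φ(1) = 0, so the boundary term u·φ vanishes.
LHS = ∫_0^1 u(x) φ'(x) dx = ∫_0^1 (2*x^3 - 5*x^2 + 1) dx. Term by term:
  ∫_0^1 2*x^3 dx = 1/2;  ∫_0^1 -5*x^2 dx = -5/3;  ∫_0^1 1 dx = 1.
Sum: 1/2 − 5/3 + 1 = -1/6.
So LHS = -1/6.
∫_0^1 v(x) φ(x) dx = ∫_0^1 (4*x^3 - 8*x^2 + 4*x) dx. Term by term:
  ∫_0^1 4*x^3 dx = 1;  ∫_0^1 -8*x^2 dx = -8/3;  ∫_0^1 4*x dx = 2.
Sum: 1 − 8/3 + 2 = 1/3.
So RHS = -∫_0^1 v(x) φ(x) dx = -1/3.
LHS − RHS = 1/6 ≠ 0, so the identity fails.
(For a valid weak derivative the identity must hold for EVERY test function, in particular this one. The failure shows v is NOT the weak derivative of u.)
Correct weak derivative would be u'(x) = 2 - 2*x.


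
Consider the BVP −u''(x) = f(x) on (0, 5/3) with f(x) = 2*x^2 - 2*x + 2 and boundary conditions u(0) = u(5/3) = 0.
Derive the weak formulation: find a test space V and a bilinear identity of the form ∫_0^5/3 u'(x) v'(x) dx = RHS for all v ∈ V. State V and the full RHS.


V = H^1_0(0, 5/3) (so v(0) = v(5/3) = 0); weak form: ∫_0^5/3 u'v' dx = ∫_0^5/3 (2*x^2 - 2*x + 2) v dx for all v ∈ V.

Multiply both sides by a test function v and integrate from 0 to 5/3:
  ∫_0^5/3 −u''(x) v(x) dx = ∫_0^5/3 f(x) v(x) dx.
Integrate the LHS by parts once:
  ∫_0^5/3 −u'' v dx = −[u'(x) v(x)]_0^5/3 + ∫_0^5/3 u'(x) v'(x) dx.
Thus ∫_0^5/3 u'(x) v'(x) dx = ∫_0^5/3 f(x) v(x) dx + [u'(x) v(x)]_0^5/3.
Choose V so that boundary terms are either known or forced to vanish.
u is Dirichlet: u(0) = u(5/3) = 0. Let V = H^1_0(0, 5/3); then v(0) = v(5/3) = 0, and [u' v]_0^5/3 = 0.
Weak formulation: find u (satisfying any essential BC) such that ∫_0^5/3 u'(x) v'(x) dx = ∫_0^5/3 f v dx for all v ∈ V.
Substituting f(x) = 2*x^2 - 2*x + 2, the right-hand side is ∫_0^5/3 (2*x^2 - 2*x + 2) v dx.


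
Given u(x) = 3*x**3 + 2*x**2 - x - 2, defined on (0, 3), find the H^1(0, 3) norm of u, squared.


||u||_{H^1}^2 = 320574/35

The H^1 norm (squared) on an interval (0, L) is
  ||u||_{H^1}^2 = ∫_0^L u(x)^2 dx + ∫_0^L u'(x)^2 dx.
Compute u'(x) = 9*x**2 + 4*x - 1.
Then u(x)^2 = 9*x**6 + 12*x**5 - 2*x**4 - 16*x**3 - 7*x**2 + 4*x + 4 and u'(x)^2 = 81*x**4 + 72*x**3 - 2*x**2 - 8*x + 1.
Integrate each monomial from 0 to 3 using ∫_0^3 c·x^n dx = c·3^(n+1)/(n+1):
  ∫_0^3 u(x)^2 dx = ∫_0^3 (9*x^6 + 12*x^5 - 2*x^4 - 16*x^3 - 7*x^2 + 4*x + 4) dx. Term by term:
    ∫_0^3 9*x^6 dx = 19683/7;  ∫_0^3 12*x^5 dx = 1458;  ∫_0^3 -2*x^4 dx = -486/5;
    ∫_0^3 -16*x^3 dx = -324;  ∫_0^3 -7*x^2 dx = -63;  ∫_0^3 4*x dx = 18;
    ∫_0^3 4 dx = 12.
  Sum: 19683/7 + 1458 − 486/5 − 324 − 63 + 18 + 12 = 133548/35.
  ∫_0^3 u'(x)^2 dx = ∫_0^3 (81*x^4 + 72*x^3 - 2*x^2 - 8*x + 1) dx. Term by term:
    ∫_0^3 81*x^4 dx = 19683/5;  ∫_0^3 72*x^3 dx = 1458;  ∫_0^3 -2*x^2 dx = -18;
    ∫_0^3 -8*x dx = -36;  ∫_0^3 1 dx = 3.
  Sum: 19683/5 + 1458 − 18 − 36 + 3 = 26718/5.
Adding: ||u||_{H^1}^2 = 133548/35 + 26718/5 = 320574/35.


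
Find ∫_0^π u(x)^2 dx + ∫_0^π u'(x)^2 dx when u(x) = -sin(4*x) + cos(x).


||u||_{H^1(0,π)}^2 = -32/15 + 19*π/2

u'(x) = -sin(x) - 4*cos(4*x).
Expand u² and (u')² and integrate term by term on (0, π), using: for integers n ≥ 1, ∫_0^π sin²(nx) dx = ∫_0^π cos²(nx) dx = π/2; for n ≠ n', ∫_0^π sin(nx)sin(n'x) dx = ∫_0^π cos(nx)cos(n'x) dx = 0; and by product-to-sum, ∫_0^π sin(nx)cos(n'x) dx = ½∫_0^π [sin((n+n')x) + sin((n−n')x)] dx, which is 0 when n+n' is even and 2n/(n²−n'²) when n+n' is odd (it need not vanish on (0, π)).
  u² squared terms: (-1)²·∫sin(4x)² dx = 1·π/2 = π/2;  (1)²·∫cos(x)² dx = 1·π/2 = π/2.
  u² cross terms: 2·(-1)·(1)·∫sin(4x)·cos(x) dx = -2·(8/15) = -16/15.
  So ∫_0^π u² dx = π/2 + π/2 − 16/15 = -16/15 + π.
  (u')² squared terms: (-1)²·∫sin(x)² dx = 1·π/2 = π/2;  (-4)²·∫cos(4x)² dx = 16·π/2 = 8*π.
  (u')² cross terms: 2·(-1)·(-4)·∫sin(x)·cos(4x) dx = 8·(-2/15) = -16/15.
  So ∫_0^π (u')² dx = π/2 + 8*π − 16/15 = -16/15 + 17*π/2.
||u||_{H^1}^2 = (-16/15 + π) + (-16/15 + 17*π/2) = -32/15 + 19*π/2.


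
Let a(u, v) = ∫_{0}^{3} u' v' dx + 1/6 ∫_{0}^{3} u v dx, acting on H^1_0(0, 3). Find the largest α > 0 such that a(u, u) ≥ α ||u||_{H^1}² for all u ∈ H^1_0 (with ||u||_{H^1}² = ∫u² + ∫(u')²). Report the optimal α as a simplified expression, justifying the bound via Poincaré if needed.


α = (3/2 + π^2)/(9 + π^2)

Coercivity of a(·,·) on H^1_0(0, 3) means a(u, u) ≥ α ||u||_{H^1}² for every u ∈ H^1_0.
The interval has length L = 3, and Poincaré/coercivity depend only on L. Here a(u, u) = ∫(u')² + (1/6)·∫u².
Here 0 < c = 1/6 < 1. The condition a(u,u) ≥ α||u||_{H^1}² reads (1−α)∫(u')² ≥ (α−c)∫u². Any admissible α is ≤ 1 (rapidly oscillating u have ∫u²/∫(u')² → 0), and α = 1 would force 0 ≥ (1−c)∫u², impossible since c < 1; so 1−α > 0. By the sharp Poincaré inequality on H^1_0 of an interval of length L, ∫(u')² ≥ (π/L)²∫u² with equality for the first sine mode sin(π(x−x₀)/L) (x₀ the left endpoint), so the inequality holds for all u iff (1−α)(π/L)² ≥ α − c, i.e. α ≤ ((π/L)² + c)/((π/L)² + 1) = (1 + c(L/π)²)/(1 + (L/π)²). With (π/L)² = π^2/9 and c = 1/6, the largest admissible constant is α = ((π/L)² + c)/((π/L)² + 1).
Simplifying, α = (3/2 + π^2)/(9 + π^2).


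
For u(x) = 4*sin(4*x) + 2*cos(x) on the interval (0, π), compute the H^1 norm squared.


||u||_{H^1(0,π)}^2 = 256/15 + 140*π

u'(x) = -2*sin(x) + 16*cos(4*x).
Expand u² and (u')² and integrate term by term on (0, π), using: for integers n ≥ 1, ∫_0^π sin²(nx) dx = ∫_0^π cos²(nx) dx = π/2; for n ≠ n', ∫_0^π sin(nx)sin(n'x) dx = ∫_0^π cos(nx)cos(n'x) dx = 0; and by product-to-sum, ∫_0^π sin(nx)cos(n'x) dx = ½∫_0^π [sin((n+n')x) + sin((n−n')x)] dx, which is 0 when n+n' is even and 2n/(n²−n'²) when n+n' is odd (it need not vanish on (0, π)).
  u² squared terms: (2)²·∫cos(x)² dx = 4·π/2 = 2*π;  (4)²·∫sin(4x)² dx = 16·π/2 = 8*π.
  u² cross terms: 2·(2)·(4)·∫cos(x)·sin(4x) dx = 16·(8/15) = 128/15.
  So ∫_0^π u² dx = 2*π + 8*π + 128/15 = 128/15 + 10*π.
  (u')² squared terms: (-2)²·∫sin(x)² dx = 4·π/2 = 2*π;  (16)²·∫cos(4x)² dx = 256·π/2 = 128*π.
  (u')² cross terms: 2·(-2)·(16)·∫sin(x)·cos(4x) dx = -64·(-2/15) = 128/15.
  So ∫_0^π (u')² dx = 2*π + 128*π + 128/15 = 128/15 + 130*π.
||u||_{H^1}^2 = (128/15 + 10*π) + (128/15 + 130*π) = 256/15 + 140*π.


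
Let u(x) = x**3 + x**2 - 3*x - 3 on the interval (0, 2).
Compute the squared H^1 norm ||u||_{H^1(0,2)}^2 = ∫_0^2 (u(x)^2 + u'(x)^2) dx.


||u||_{H^1}^2 = 2936/35

The H^1 norm (squared) on an interval (0, L) is
  ||u||_{H^1}^2 = ∫_0^L u(x)^2 dx + ∫_0^L u'(x)^2 dx.
Compute u'(x) = 3*x**2 + 2*x - 3.
Then u(x)^2 = x**6 + 2*x**5 - 5*x**4 - 12*x**3 + 3*x**2 + 18*x + 9 and u'(x)^2 = 9*x**4 + 12*x**3 - 14*x**2 - 12*x + 9.
Integrate each monomial from 0 to 2 using ∫_0^2 c·x^n dx = c·2^(n+1)/(n+1):
  ∫_0^2 u(x)^2 dx = ∫_0^2 (x^6 + 2*x^5 - 5*x^4 - 12*x^3 + 3*x^2 + 18*x + 9) dx. Term by term:
    ∫_0^2 x^6 dx = 128/7;  ∫_0^2 2*x^5 dx = 64/3;  ∫_0^2 -5*x^4 dx = -32;
    ∫_0^2 -12*x^3 dx = -48;  ∫_0^2 3*x^2 dx = 8;  ∫_0^2 18*x dx = 36;
    ∫_0^2 9 dx = 18.
  Sum: 128/7 + 64/3 − 32 − 48 + 8 + 36 + 18 = 454/21.
  ∫_0^2 u'(x)^2 dx = ∫_0^2 (9*x^4 + 12*x^3 - 14*x^2 - 12*x + 9) dx. Term by term:
    ∫_0^2 9*x^4 dx = 288/5;  ∫_0^2 12*x^3 dx = 48;  ∫_0^2 -14*x^2 dx = -112/3;
    ∫_0^2 -12*x dx = -24;  ∫_0^2 9 dx = 18.
  Sum: 288/5 + 48 − 112/3 − 24 + 18 = 934/15.
Adding: ||u||_{H^1}^2 = 454/21 + 934/15 = 2936/35.


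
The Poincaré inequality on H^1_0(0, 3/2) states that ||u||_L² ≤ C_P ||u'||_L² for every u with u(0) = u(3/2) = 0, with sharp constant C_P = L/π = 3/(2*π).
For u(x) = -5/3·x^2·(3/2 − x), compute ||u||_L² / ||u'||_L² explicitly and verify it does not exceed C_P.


||u||_L² / ||u'||_L² = 3*sqrt(14)/28 < C_P = 3/(2*π).

u(x) = -5/3·x^2·(3/2 − x), so u'(x) = 5*x*(x - 1).
u(x) = -5/3·x^2·(3/2 − x) vanishes at x = 0 and x = 3/2, so u ∈ H^1_0(0, 3/2). Differentiate via the product rule and integrate the resulting polynomials term by term.
  ∫_0^3/2 u² dx = ∫_0^3/2 (25*x^6/9 - 25*x^5/3 + 25*x^4/4) dx. Term by term:
    ∫_0^3/2 25*x^6/9 dx = 6075/896;  ∫_0^3/2 -25*x^5/3 dx = -2025/128;  ∫_0^3/2 25*x^4/4 dx = 1215/128.
  Sum: 6075/896 − 2025/128 + 1215/128 = 405/896.
  ∫_0^3/2 (u')² dx = ∫_0^3/2 (25*x^4 - 50*x^3 + 25*x^2) dx. Term by term:
    ∫_0^3/2 25*x^4 dx = 1215/32;  ∫_0^3/2 -50*x^3 dx = -2025/32;  ∫_0^3/2 25*x^2 dx = 225/8.
  Sum: 1215/32 − 2025/32 + 225/8 = 45/16.
∫_0^3/2 u² dx = 405/896, so ||u||_L² = 9*sqrt(70)/112.
∫_0^3/2 (u')² dx = 45/16, so ||u'||_L² = 3*sqrt(5)/4.
Ratio ||u||_L² / ||u'||_L² = 3*sqrt(14)/28.
Sharp Poincaré constant on H^1_0(0, 3/2) is C_P = L/π = 3/(2*π), achieved by sin(2*π/3·x).
A polynomial bump cannot attain the sharp Poincaré constant (only the first sine eigenfunction does), so the ratio is strictly less than C_P, consistent with ||u||_L² ≤ C_P ||u'||_L².


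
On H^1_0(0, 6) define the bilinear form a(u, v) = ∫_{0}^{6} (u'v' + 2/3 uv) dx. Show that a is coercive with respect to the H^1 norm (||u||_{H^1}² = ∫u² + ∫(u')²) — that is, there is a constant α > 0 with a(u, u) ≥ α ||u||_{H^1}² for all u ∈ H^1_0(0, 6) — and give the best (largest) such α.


α = (π^2 + 24)/(π^2 + 36)

Coercivity of a(·,·) on H^1_0(0, 6) means a(u, u) ≥ α ||u||_{H^1}² for every u ∈ H^1_0.
The interval has length L = 6, and Poincaré/coercivity depend only on L. Here a(u, u) = ∫(u')² + (2/3)·∫u².
Here 0 < c = 2/3 < 1. The condition a(u,u) ≥ α||u||_{H^1}² reads (1−α)∫(u')² ≥ (α−c)∫u². Any admissible α is ≤ 1 (rapidly oscillating u have ∫u²/∫(u')² → 0), and α = 1 would force 0 ≥ (1−c)∫u², impossible since c < 1; so 1−α > 0. By the sharp Poincaré inequality on H^1_0 of an interval of length L, ∫(u')² ≥ (π/L)²∫u² with equality for the first sine mode sin(π(x−x₀)/L) (x₀ the left endpoint), so the inequality holds for all u iff (1−α)(π/L)² ≥ α − c, i.e. α ≤ ((π/L)² + c)/((π/L)² + 1) = (1 + c(L/π)²)/(1 + (L/π)²). With (π/L)² = π^2/36 and c = 2/3, the largest admissible constant is α = ((π/L)² + c)/((π/L)² + 1).
Simplifying, α = (π^2 + 24)/(π^2 + 36).


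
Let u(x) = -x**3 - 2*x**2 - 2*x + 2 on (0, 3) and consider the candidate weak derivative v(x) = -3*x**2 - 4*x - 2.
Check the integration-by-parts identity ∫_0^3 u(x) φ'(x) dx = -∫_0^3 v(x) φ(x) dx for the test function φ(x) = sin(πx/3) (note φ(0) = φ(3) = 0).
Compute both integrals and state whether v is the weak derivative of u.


LHS = -324/π^3 + 129/π, RHS = -324/π^3 + 129/π. Yes, v = u' weakly.

u(x) = -x**3 - 2*x**2 - 2*x + 2, classical derivative u'(x) = -3*x**2 - 4*x - 2.
φ(x) = sin(πx/3), so φ'(x) = π*cos(π*x/3)/3.
Note φ(0) = φ(3) = 0, so the boundary term u·φ vanishes.
LHS = ∫_0^3 u(x) φ'(x) dx = ∫_0^3 (-π*x^3*cos(π*x/3)/3 - 2*π*x^2*cos(π*x/3)/3 - 2*π*x*cos(π*x/3)/3 + 2*π*cos(π*x/3)/3) dx. Term by term:
  ∫_0^3 2*π*cos(π*x/3)/3 dx = 0;  ∫_0^3 -2*π*x*cos(π*x/3)/3 dx = 12/π;  ∫_0^3 -2*π*x^2*cos(π*x/3)/3 dx = 36/π;
  ∫_0^3 -π*x^3*cos(π*x/3)/3 dx = -324/π^3 + 81/π.
Sum: 0 + 12/π + 36/π + -324/π^3 + 81/π = -324/π^3 + 129/π.
So LHS = -324/π^3 + 129/π.
∫_0^3 v(x) φ(x) dx = ∫_0^3 (-3*x^2*sin(π*x/3) - 4*x*sin(π*x/3) - 2*sin(π*x/3)) dx. Term by term:
  ∫_0^3 -2*sin(π*x/3) dx = -12/π;  ∫_0^3 -4*x*sin(π*x/3) dx = -36/π;  ∫_0^3 -3*x^2*sin(π*x/3) dx = -81/π + 324/π^3.
Sum: -12/π − 36/π + -81/π + 324/π^3 = -129/π + 324/π^3.
So RHS = -∫_0^3 v(x) φ(x) dx = -324/π^3 + 129/π.
LHS = RHS, so the identity holds for this test φ.
Moreover u is smooth here and v(x) = u'(x) = -3*x**2 - 4*x - 2 pointwise, so the identity holds for every test function. Hence v is the weak derivative of u.


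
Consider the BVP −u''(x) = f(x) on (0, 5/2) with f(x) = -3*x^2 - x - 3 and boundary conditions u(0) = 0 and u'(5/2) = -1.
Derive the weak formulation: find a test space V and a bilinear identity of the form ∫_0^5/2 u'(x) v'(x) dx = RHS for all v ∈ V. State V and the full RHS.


V = {v ∈ H^1(0, 5/2) : v(0) = 0} (test functions vanish at x = 0 where u is specified); weak form: ∫_0^5/2 u'v' dx = ∫_0^5/2 (-3*x^2 - x - 3) v dx − v(5/2) for all v ∈ V.

Multiply both sides by a test function v and integrate from 0 to 5/2:
  ∫_0^5/2 −u''(x) v(x) dx = ∫_0^5/2 f(x) v(x) dx.
Integrate the LHS by parts once:
  ∫_0^5/2 −u'' v dx = −[u'(x) v(x)]_0^5/2 + ∫_0^5/2 u'(x) v'(x) dx.
Thus ∫_0^5/2 u'(x) v'(x) dx = ∫_0^5/2 f(x) v(x) dx + [u'(x) v(x)]_0^5/2.
Choose V so that boundary terms are either known or forced to vanish.
Mixed BC: u(0) = 0 (Dirichlet) and u'(5/2) = -1 (Neumann). Define V = {v ∈ H^1(0, 5/2) : v(0) = 0}. Then [u' v]_0^5/2 = u'(5/2)·v(5/2) − u'(0)·0 = − v(5/2).
Weak formulation: find u (satisfying any essential BC) such that ∫_0^5/2 u'(x) v'(x) dx = ∫_0^5/2 f v dx − v(5/2) for all v ∈ V (Dirichlet at 0 absorbed into V; Neumann datum at x = 5/2 contributes the boundary term).
Substituting f(x) = -3*x^2 - x - 3, the right-hand side is ∫_0^5/2 (-3*x^2 - x - 3) v dx − v(5/2).


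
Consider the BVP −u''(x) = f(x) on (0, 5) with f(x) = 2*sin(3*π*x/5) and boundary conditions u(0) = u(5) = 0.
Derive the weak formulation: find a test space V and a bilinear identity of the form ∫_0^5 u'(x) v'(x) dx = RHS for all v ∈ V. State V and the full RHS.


V = H^1_0(0, 5) (so v(0) = v(5) = 0); weak form: ∫_0^5 u'v' dx = ∫_0^5 (2*sin(3*π*x/5)) v dx for all v ∈ V.

Multiply both sides by a test function v and integrate from 0 to 5:
  ∫_0^5 −u''(x) v(x) dx = ∫_0^5 f(x) v(x) dx.
Integrate the LHS by parts once:
  ∫_0^5 −u'' v dx = −[u'(x) v(x)]_0^5 + ∫_0^5 u'(x) v'(x) dx.
Thus ∫_0^5 u'(x) v'(x) dx = ∫_0^5 f(x) v(x) dx + [u'(x) v(x)]_0^5.
Choose V so that boundary terms are either known or forced to vanish.
u is Dirichlet: u(0) = u(5) = 0. Let V = H^1_0(0, 5); then v(0) = v(5) = 0, and [u' v]_0^5 = 0.
Weak formulation: find u (satisfying any essential BC) such that ∫_0^5 u'(x) v'(x) dx = ∫_0^5 f v dx for all v ∈ V.
Substituting f(x) = 2*sin(3*π*x/5), the right-hand side is ∫_0^5 (2*sin(3*π*x/5)) v dx.


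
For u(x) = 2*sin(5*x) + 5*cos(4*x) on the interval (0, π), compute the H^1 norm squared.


||u||_{H^1(0,π)}^2 = 3400/9 + 529*π/2

u'(x) = -20*sin(4*x) + 10*cos(5*x).
Expand u² and (u')² and integrate term by term on (0, π), using: for integers n ≥ 1, ∫_0^π sin²(nx) dx = ∫_0^π cos²(nx) dx = π/2; for n ≠ n', ∫_0^π sin(nx)sin(n'x) dx = ∫_0^π cos(nx)cos(n'x) dx = 0; and by product-to-sum, ∫_0^π sin(nx)cos(n'x) dx = ½∫_0^π [sin((n+n')x) + sin((n−n')x)] dx, which is 0 when n+n' is even and 2n/(n²−n'²) when n+n' is odd (it need not vanish on (0, π)).
  u² squared terms: (2)²·∫sin(5x)² dx = 4·π/2 = 2*π;  (5)²·∫cos(4x)² dx = 25·π/2 = 25*π/2.
  u² cross terms: 2·(2)·(5)·∫sin(5x)·cos(4x) dx = 20·(10/9) = 200/9.
  So ∫_0^π u² dx = 2*π + 25*π/2 + 200/9 = 200/9 + 29*π/2.
  (u')² squared terms: (-20)²·∫sin(4x)² dx = 400·π/2 = 200*π;  (10)²·∫cos(5x)² dx = 100·π/2 = 50*π.
  (u')² cross terms: 2·(-20)·(10)·∫sin(4x)·cos(5x) dx = -400·(-8/9) = 3200/9.
  So ∫_0^π (u')² dx = 200*π + 50*π + 3200/9 = 3200/9 + 250*π.
||u||_{H^1}^2 = (200/9 + 29*π/2) + (3200/9 + 250*π) = 3400/9 + 529*π/2.


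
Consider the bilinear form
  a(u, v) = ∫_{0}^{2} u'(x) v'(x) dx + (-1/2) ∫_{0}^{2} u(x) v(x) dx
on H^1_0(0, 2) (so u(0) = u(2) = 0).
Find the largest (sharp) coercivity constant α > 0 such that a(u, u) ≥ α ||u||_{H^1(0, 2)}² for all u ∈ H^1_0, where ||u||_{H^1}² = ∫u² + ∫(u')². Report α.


α = (-2 + π^2)/(4 + π^2)

Coercivity of a(·,·) on H^1_0(0, 2) means a(u, u) ≥ α ||u||_{H^1}² for every u ∈ H^1_0.
The interval has length L = 2, and Poincaré/coercivity depend only on L. Here a(u, u) = ∫(u')² + (-1/2)·∫u².
Here c = -1/2 < 0 with |c| < (π/L)² = π^2/4, so coercivity still holds. The condition a(u,u) ≥ α||u||_{H^1}² reads (1−α)∫(u')² ≥ (α−c)∫u². Any admissible α is ≤ 1 (rapidly oscillating u have ∫u²/∫(u')² → 0), and α = 1 would force 0 ≥ (1−c)∫u², impossible since c < 1; so 1−α > 0. By the sharp Poincaré inequality on H^1_0 of an interval of length L, ∫(u')² ≥ (π/L)²∫u² with equality for the first sine mode sin(π(x−x₀)/L) (x₀ the left endpoint), so the inequality holds for all u iff (1−α)(π/L)² ≥ α − c, i.e. α ≤ ((π/L)² + c)/((π/L)² + 1) = (1 + c(L/π)²)/(1 + (L/π)²). (Direct route, valid since c ≤ 0: Poincaré gives c∫u² ≥ c(L/π)²∫(u')², so a(u,u) ≥ (1 + c(L/π)²)∫(u')², while ||u||_{H^1}² ≤ (1 + (L/π)²)∫(u')²; dividing yields the same α.) With (π/L)² = π^2/4 and c = -1/2, the largest admissible constant is α = ((π/L)² + c)/((π/L)² + 1).
Simplifying, α = (-2 + π^2)/(4 + π^2).


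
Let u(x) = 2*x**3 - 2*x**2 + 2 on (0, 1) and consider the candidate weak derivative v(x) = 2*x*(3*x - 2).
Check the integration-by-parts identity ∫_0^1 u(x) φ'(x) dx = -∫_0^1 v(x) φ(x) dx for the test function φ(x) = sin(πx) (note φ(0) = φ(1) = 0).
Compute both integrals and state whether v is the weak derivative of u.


LHS = -2/π + 24/π^3, RHS = -2/π + 24/π^3. Yes, v = u' weakly.

u(x) = 2*x**3 - 2*x**2 + 2, classical derivative u'(x) = 6*x**2 - 4*x.
φ(x) = sin(πx), so φ'(x) = π*cos(π*x).
Note φ(0) = φ(1) = 0, so the boundary term u·φ vanishes.
LHS = ∫_0^1 u(x) φ'(x) dx = ∫_0^1 (2*π*x^3*cos(π*x) - 2*π*x^2*cos(π*x) + 2*π*cos(π*x)) dx. Term by term:
  ∫_0^1 2*π*cos(π*x) dx = 0;  ∫_0^1 -2*π*x^2*cos(π*x) dx = 4/π;  ∫_0^1 2*π*x^3*cos(π*x) dx = -6/π + 24/π^3.
Sum: 0 + 4/π + -6/π + 24/π^3 = -2/π + 24/π^3.
So LHS = -2/π + 24/π^3.
∫_0^1 v(x) φ(x) dx = ∫_0^1 (6*x^2*sin(π*x) - 4*x*sin(π*x)) dx. Term by term:
  ∫_0^1 -4*x*sin(π*x) dx = -4/π;  ∫_0^1 6*x^2*sin(π*x) dx = -24/π^3 + 6/π.
Sum: -4/π + -24/π^3 + 6/π = -24/π^3 + 2/π.
So RHS = -∫_0^1 v(x) φ(x) dx = -2/π + 24/π^3.
LHS = RHS, so the identity holds for this test φ.
Moreover u is smooth here and v(x) = u'(x) = 6*x**2 - 4*x pointwise, so the identity holds for every test function. Hence v is the weak derivative of u.
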